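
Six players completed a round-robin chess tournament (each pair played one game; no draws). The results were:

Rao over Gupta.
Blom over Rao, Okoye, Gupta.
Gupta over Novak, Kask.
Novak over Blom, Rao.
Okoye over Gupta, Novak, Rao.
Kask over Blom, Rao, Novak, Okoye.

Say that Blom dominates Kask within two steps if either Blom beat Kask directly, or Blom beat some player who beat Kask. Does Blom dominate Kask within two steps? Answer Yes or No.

Yes

Blom did not beat Kask directly.
Blom beat Okoye, Rao, Gupta. Of those, Gupta beat Kask.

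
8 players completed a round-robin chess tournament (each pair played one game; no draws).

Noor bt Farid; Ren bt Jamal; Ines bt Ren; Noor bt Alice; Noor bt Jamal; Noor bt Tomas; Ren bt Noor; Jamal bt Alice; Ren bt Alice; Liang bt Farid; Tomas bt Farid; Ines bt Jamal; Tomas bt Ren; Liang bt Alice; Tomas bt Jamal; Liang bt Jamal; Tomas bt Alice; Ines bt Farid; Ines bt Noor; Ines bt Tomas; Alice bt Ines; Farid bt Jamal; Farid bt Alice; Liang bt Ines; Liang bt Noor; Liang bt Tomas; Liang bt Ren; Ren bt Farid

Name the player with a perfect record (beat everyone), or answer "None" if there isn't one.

Liang

Liang has 7 wins out of 7 opponents — a perfect record.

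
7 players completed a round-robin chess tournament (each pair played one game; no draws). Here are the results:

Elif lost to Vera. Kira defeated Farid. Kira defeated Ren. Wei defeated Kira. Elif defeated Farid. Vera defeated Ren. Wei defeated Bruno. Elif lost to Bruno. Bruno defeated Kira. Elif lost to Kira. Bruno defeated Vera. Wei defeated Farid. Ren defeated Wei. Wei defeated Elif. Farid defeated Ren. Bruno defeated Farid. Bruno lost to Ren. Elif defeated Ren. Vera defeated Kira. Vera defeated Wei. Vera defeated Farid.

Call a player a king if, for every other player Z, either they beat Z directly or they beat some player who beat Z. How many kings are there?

Kira cannot reach Vera in two steps.
Ren reaches everyone (king).
Farid cannot reach Kira, Elif, Vera in two steps.
Bruno reaches everyone (king).
Wei reaches everyone (king).
Elif cannot reach Kira, Vera in two steps.
Vera reaches everyone (king).
Kings: Ren, Bruno, Wei, Vera — 4.

4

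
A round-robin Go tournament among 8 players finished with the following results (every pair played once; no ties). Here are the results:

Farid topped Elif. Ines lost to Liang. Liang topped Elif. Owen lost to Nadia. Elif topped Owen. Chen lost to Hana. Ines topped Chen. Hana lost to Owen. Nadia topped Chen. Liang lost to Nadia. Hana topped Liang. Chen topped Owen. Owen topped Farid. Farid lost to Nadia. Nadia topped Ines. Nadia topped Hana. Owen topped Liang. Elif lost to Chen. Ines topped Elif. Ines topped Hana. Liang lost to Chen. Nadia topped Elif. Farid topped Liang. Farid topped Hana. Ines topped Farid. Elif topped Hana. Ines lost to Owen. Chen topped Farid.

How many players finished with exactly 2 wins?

3

Win totals: Hana 2, Farid 3, Nadia 7, Owen 4, Elif 2, Chen 4, Ines 4, Liang 2.
Exactly 2: Hana, Elif, Liang — 3 players.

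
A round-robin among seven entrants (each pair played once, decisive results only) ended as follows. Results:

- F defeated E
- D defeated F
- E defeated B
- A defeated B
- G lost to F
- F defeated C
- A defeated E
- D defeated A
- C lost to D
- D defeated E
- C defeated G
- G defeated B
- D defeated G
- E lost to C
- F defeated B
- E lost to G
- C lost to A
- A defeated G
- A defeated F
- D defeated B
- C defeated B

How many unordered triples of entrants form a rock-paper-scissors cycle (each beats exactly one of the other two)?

0

Win totals: A 5, B 0, C 3, D 6, E 1, F 4, G 2.
An entrant with w wins dominates both others in C(w,2) triples; summing gives 10 + 0 + 3 + 15 + 0 + 6 + 1 = 35 transitive triples.
Total triples C(7,3) = 35, so cyclic triples = 35 − 35 = 0.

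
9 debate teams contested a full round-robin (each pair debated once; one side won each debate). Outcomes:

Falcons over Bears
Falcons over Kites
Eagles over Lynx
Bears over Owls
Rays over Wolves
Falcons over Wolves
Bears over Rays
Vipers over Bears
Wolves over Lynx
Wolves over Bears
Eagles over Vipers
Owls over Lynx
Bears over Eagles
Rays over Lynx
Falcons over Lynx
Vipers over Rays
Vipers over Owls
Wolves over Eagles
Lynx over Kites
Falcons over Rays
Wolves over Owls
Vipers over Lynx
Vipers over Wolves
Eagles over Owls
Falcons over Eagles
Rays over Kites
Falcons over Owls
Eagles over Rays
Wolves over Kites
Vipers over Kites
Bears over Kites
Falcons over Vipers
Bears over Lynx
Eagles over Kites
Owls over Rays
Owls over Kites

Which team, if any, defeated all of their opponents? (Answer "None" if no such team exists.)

Falcons has 8 wins out of 8 opponents — a perfect record.

Falcons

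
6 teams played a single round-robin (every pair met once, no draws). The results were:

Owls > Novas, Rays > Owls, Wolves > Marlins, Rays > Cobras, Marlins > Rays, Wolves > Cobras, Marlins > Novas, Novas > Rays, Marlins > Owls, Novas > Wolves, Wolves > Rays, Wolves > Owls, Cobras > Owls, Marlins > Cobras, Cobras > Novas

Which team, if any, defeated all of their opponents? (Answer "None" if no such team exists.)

None

Highest win total is Wolves with 4 (out of 5 possible).
Wolves lost to Novas, so no team went undefeated.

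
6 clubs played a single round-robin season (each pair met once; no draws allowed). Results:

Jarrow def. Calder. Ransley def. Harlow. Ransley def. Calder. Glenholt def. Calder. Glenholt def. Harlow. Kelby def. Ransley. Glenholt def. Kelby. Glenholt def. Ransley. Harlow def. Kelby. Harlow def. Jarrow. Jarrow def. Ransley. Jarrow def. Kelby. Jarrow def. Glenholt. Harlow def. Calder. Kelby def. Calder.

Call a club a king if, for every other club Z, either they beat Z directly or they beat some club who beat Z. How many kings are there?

Kelby cannot reach Jarrow, Glenholt in two steps.
Harlow reaches everyone (king).
Jarrow reaches everyone (king).
Glenholt reaches everyone (king).
Calder cannot reach Kelby, Harlow, Jarrow, Glenholt, Ransley in two steps.
Ransley cannot reach Glenholt in two steps.
Kings: Harlow, Jarrow, Glenholt — 3.

3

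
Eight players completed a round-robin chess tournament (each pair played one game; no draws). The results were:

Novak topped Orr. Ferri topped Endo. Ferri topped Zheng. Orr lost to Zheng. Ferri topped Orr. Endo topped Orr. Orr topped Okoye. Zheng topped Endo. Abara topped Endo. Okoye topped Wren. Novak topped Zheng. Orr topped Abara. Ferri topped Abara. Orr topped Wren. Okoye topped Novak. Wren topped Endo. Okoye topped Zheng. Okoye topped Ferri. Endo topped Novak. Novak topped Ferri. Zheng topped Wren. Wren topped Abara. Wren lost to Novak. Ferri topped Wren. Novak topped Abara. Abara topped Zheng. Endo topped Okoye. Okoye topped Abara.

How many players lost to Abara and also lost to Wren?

Abara beat: Zheng, Endo.
Wren beat: Endo, Abara.
Both beat: Endo — 1.

1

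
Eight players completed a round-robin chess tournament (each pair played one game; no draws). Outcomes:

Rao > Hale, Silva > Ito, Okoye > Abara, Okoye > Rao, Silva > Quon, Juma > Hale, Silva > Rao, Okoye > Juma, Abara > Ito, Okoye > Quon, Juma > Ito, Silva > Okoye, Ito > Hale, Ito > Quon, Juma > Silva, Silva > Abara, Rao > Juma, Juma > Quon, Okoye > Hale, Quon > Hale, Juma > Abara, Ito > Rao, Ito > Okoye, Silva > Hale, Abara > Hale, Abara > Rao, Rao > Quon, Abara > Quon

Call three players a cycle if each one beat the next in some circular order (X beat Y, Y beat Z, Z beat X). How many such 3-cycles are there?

Win totals: Okoye 5, Juma 5, Ito 4, Rao 3, Hale 0, Abara 4, Silva 6, Quon 1.
A player with w wins dominates both others in C(w,2) triples; summing gives 10 + 10 + 6 + 3 + 0 + 6 + 15 + 0 = 50 transitive triples.
Total triples C(8,3) = 56, so cyclic triples = 56 − 50 = 6.

6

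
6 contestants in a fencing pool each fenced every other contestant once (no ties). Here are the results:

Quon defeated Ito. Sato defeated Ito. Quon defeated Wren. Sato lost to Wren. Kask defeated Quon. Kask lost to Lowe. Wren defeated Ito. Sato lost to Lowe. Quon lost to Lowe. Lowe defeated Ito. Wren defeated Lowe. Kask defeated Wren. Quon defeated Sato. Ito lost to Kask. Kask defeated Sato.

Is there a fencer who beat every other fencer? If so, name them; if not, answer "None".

Highest win total is Lowe with 4 (out of 5 possible).
Lowe lost to Wren, so no fencer went undefeated.

None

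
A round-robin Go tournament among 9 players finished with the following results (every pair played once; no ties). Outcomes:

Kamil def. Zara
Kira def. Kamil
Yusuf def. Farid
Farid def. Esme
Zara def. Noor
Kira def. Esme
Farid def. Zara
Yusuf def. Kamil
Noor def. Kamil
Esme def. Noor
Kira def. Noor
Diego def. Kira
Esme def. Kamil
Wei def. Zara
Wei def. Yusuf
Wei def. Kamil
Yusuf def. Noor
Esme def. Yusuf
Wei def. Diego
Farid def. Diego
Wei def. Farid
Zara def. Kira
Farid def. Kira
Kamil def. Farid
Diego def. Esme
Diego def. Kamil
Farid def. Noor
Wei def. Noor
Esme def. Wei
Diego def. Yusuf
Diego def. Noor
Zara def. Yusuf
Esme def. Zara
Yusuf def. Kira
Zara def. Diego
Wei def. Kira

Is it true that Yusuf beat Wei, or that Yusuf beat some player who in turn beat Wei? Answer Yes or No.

Yusuf did not beat Wei directly.
Yusuf beat Kira, Noor, Kamil, Farid, but each of them lost to Wei. No two-step path.

No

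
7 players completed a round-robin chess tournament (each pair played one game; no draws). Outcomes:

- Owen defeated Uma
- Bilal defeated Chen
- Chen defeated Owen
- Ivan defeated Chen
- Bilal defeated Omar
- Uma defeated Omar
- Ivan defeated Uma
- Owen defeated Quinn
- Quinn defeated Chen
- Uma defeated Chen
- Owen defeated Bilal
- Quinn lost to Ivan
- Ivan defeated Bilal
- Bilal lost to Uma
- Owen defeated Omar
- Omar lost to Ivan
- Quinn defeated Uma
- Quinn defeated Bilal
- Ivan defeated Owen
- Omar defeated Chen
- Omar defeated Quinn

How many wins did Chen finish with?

1

Chen's results: beat Owen; lost to Bilal, Omar, Uma, Ivan, Quinn.
That is 1 win.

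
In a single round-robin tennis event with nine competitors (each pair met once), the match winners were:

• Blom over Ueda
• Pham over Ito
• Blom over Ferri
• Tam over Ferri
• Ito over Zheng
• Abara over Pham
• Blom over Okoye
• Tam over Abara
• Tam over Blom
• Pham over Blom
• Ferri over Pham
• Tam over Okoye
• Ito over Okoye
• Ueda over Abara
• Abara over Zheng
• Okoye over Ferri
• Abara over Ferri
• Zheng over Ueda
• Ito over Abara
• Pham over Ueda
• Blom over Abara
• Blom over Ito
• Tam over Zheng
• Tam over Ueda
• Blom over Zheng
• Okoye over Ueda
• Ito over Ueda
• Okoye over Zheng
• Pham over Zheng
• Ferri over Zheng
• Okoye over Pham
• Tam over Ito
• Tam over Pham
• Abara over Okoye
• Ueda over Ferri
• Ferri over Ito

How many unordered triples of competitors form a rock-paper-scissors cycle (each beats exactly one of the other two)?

13

Win totals: Pham 4, Abara 4, Tam 8, Ito 4, Ferri 3, Okoye 4, Blom 6, Ueda 2, Zheng 1.
A competitor with w wins dominates both others in C(w,2) triples; summing gives 6 + 6 + 28 + 6 + 3 + 6 + 15 + 1 + 0 = 71 transitive triples.
Total triples C(9,3) = 84, so cyclic triples = 84 − 71 = 13.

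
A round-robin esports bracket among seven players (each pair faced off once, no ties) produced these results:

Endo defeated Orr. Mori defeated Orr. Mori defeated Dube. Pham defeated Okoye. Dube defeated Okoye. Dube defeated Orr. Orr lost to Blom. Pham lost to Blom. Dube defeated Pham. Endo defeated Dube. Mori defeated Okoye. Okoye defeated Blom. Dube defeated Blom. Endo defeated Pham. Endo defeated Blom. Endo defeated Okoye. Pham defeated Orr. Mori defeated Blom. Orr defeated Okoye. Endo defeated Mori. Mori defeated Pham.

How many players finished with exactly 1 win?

2

Win totals: Pham 2, Dube 4, Blom 2, Endo 6, Orr 1, Mori 5, Okoye 1.
Exactly 1: Orr, Okoye — 2 players.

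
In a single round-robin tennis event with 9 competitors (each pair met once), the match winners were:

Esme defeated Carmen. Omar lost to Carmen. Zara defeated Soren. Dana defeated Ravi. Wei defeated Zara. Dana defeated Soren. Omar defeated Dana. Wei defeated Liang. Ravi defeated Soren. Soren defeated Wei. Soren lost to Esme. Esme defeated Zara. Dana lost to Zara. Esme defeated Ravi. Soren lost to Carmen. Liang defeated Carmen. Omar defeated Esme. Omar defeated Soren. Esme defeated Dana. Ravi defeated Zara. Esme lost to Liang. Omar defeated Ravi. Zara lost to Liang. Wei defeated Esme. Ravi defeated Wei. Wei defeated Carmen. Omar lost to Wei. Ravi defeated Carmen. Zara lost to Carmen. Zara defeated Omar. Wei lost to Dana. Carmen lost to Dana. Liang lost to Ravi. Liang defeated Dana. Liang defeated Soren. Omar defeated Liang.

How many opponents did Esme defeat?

5

Esme's results: beat Ravi, Dana, Soren, Carmen, Zara; lost to Omar, Wei, Liang.
That is 5 wins.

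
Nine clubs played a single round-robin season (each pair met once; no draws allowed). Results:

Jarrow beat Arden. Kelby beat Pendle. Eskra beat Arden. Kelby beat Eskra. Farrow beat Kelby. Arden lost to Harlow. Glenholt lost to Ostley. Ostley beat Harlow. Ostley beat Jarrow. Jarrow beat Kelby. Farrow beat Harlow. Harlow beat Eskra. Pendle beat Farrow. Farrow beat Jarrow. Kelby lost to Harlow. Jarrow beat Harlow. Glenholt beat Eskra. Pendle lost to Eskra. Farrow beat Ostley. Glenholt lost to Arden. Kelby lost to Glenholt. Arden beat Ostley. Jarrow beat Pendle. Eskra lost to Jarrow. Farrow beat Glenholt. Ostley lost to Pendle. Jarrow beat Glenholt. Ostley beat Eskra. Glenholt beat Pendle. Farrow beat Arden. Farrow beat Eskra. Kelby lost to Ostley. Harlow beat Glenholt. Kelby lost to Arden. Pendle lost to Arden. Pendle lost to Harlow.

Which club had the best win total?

Win totals: Kelby 2, Farrow 7, Arden 4, Jarrow 6, Ostley 5, Harlow 5, Eskra 2, Pendle 2, Glenholt 3.
Farrow leads with 7 wins (next highest: 6).

Farrow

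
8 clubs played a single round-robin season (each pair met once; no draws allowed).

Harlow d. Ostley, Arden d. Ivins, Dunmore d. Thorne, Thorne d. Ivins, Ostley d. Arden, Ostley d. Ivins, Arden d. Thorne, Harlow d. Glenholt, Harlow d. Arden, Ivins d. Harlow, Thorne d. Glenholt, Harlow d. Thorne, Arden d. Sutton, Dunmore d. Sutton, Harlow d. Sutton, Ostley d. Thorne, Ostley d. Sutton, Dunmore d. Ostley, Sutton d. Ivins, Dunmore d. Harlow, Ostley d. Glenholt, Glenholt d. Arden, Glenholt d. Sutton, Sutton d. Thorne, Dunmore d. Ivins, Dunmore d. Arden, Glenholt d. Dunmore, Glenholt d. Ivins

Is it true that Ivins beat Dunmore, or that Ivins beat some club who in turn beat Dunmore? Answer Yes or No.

Ivins did not beat Dunmore directly.
Ivins beat Harlow, but each of them lost to Dunmore. No two-step path.

No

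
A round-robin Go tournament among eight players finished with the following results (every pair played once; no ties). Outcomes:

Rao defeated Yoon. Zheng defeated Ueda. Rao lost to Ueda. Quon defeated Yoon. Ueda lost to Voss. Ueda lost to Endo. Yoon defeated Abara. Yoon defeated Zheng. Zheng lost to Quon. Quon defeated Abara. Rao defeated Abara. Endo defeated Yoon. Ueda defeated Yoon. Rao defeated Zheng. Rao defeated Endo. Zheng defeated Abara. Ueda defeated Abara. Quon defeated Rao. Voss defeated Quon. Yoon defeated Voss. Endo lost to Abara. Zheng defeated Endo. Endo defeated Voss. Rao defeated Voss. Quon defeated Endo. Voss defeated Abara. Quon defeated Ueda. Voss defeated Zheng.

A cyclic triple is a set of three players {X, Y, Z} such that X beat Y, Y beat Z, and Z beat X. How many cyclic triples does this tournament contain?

Win totals: Abara 1, Voss 4, Quon 6, Endo 3, Yoon 3, Ueda 3, Rao 5, Zheng 3.
A player with w wins dominates both others in C(w,2) triples; summing gives 0 + 6 + 15 + 3 + 3 + 3 + 10 + 3 = 43 transitive triples.
Total triples C(8,3) = 56, so cyclic triples = 56 − 43 = 13.

13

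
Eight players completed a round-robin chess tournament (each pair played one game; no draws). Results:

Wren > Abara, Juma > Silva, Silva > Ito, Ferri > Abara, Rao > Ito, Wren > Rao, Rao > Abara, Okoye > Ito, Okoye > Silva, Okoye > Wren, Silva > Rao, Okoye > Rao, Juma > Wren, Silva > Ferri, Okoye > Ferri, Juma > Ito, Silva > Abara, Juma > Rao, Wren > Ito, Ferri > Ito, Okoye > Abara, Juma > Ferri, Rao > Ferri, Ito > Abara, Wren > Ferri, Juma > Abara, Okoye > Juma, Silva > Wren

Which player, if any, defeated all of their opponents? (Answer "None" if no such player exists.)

Okoye

Okoye has 7 wins out of 7 opponents — a perfect record.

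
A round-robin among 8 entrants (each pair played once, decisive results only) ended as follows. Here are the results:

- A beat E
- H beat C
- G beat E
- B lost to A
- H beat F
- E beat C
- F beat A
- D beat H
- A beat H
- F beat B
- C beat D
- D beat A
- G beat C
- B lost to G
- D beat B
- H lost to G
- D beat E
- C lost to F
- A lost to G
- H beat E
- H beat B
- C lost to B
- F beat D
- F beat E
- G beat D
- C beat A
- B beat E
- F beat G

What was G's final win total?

G's results: beat A, B, C, D, E, H; lost to F.
That is 6 wins.

6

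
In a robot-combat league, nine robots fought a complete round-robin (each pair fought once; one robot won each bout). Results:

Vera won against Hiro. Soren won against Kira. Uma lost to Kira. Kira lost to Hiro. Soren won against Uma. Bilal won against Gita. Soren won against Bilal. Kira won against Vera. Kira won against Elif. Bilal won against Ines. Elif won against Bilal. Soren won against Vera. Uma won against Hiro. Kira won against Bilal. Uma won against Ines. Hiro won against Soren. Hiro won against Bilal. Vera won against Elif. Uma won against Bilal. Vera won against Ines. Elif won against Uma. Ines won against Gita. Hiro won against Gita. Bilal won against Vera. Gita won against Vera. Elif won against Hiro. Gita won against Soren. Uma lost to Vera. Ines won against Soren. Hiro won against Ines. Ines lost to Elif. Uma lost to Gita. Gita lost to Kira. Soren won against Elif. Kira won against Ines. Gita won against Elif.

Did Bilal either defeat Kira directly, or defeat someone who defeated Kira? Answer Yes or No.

No

Bilal did not beat Kira directly.
Bilal beat Gita, Ines, Vera, but each of them lost to Kira. No two-step path.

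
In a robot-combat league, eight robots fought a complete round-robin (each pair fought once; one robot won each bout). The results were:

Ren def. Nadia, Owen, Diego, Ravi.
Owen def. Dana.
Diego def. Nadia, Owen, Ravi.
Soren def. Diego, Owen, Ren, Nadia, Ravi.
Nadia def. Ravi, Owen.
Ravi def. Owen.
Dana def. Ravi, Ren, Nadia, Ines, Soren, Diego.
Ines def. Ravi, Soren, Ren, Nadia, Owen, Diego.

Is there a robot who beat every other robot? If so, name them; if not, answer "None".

None

Highest win total is Ines with 6 (out of 7 possible).
Ines lost to Dana, so no robot went undefeated.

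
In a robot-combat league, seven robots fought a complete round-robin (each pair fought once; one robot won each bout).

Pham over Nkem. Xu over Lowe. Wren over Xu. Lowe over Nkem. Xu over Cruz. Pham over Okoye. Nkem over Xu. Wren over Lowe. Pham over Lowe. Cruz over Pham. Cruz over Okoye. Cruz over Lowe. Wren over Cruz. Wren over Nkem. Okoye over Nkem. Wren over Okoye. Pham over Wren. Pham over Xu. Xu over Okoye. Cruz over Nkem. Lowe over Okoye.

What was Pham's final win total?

5

Pham's results: beat Okoye, Xu, Lowe, Wren, Nkem; lost to Cruz.
That is 5 wins.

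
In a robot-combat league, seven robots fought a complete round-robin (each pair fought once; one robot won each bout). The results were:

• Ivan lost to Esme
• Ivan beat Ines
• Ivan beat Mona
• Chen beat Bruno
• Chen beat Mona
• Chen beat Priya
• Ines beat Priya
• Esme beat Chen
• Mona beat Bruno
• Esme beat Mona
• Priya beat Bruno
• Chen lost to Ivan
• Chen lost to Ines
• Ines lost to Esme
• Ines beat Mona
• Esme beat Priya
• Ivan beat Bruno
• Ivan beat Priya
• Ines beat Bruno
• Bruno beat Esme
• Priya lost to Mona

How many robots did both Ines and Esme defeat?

Ines beat: Priya, Bruno, Chen, Mona.
Esme beat: Ines, Priya, Chen, Ivan, Mona.
Both beat: Priya, Chen, Mona — 3.

3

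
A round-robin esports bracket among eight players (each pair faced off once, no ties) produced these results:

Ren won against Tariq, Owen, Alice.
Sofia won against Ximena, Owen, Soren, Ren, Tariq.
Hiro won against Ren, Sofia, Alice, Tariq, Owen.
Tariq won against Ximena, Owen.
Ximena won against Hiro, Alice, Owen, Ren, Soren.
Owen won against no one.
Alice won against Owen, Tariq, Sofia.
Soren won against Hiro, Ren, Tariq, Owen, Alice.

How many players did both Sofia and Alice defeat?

2

Sofia beat: Tariq, Soren, Ximena, Ren, Owen.
Alice beat: Sofia, Tariq, Owen.
Both beat: Tariq, Owen — 2.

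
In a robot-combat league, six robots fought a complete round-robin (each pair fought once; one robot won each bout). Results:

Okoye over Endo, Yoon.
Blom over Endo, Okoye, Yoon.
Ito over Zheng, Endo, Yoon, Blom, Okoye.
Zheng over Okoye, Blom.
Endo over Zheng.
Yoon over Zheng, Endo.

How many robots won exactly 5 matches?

1

Win totals: Okoye 2, Ito 5, Endo 1, Zheng 2, Yoon 2, Blom 3.
Exactly 5: Ito — 1 robot.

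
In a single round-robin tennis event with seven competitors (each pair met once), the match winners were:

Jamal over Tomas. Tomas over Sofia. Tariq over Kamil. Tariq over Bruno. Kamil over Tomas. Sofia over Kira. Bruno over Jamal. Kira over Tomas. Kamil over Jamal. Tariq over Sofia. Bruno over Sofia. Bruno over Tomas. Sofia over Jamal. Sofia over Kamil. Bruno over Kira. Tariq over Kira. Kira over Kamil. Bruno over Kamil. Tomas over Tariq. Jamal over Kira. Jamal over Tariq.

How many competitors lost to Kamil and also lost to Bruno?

2

Kamil beat: Tomas, Jamal.
Bruno beat: Tomas, Kira, Jamal, Sofia, Kamil.
Both beat: Tomas, Jamal — 2.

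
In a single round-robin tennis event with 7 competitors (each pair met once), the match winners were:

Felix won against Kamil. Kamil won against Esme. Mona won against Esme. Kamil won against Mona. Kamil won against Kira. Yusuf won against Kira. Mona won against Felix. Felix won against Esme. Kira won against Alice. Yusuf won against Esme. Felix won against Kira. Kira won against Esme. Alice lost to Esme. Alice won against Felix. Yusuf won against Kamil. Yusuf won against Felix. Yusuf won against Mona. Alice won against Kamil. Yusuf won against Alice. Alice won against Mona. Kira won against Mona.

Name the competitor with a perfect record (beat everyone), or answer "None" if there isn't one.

Yusuf

Yusuf has 6 wins out of 6 opponents — a perfect record.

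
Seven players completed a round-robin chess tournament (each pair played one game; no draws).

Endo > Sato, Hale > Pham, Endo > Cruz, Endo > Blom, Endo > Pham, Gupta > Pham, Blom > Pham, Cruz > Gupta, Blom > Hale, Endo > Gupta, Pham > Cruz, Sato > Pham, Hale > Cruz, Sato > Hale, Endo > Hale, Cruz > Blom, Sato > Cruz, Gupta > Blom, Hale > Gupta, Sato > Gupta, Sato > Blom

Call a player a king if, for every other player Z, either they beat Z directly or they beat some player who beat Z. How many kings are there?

1

Endo reaches everyone (king).
Pham cannot reach Endo, Hale, Sato in two steps.
Hale cannot reach Endo, Sato in two steps.
Cruz cannot reach Endo, Sato in two steps.
Sato cannot reach Endo in two steps.
Blom cannot reach Endo, Sato in two steps.
Gupta cannot reach Endo, Sato in two steps.
Kings: Endo — 1.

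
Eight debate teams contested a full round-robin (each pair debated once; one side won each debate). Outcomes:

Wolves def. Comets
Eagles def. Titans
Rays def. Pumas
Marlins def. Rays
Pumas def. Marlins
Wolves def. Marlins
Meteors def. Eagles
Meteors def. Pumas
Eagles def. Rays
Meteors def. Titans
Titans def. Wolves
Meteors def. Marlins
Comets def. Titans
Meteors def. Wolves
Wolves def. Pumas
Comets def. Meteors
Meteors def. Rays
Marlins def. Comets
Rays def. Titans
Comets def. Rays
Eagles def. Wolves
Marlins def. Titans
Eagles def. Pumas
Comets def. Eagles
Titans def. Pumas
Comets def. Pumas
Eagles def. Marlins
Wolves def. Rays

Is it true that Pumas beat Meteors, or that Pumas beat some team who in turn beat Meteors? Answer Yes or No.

No

Pumas did not beat Meteors directly.
Pumas beat Marlins, but each of them lost to Meteors. No two-step path.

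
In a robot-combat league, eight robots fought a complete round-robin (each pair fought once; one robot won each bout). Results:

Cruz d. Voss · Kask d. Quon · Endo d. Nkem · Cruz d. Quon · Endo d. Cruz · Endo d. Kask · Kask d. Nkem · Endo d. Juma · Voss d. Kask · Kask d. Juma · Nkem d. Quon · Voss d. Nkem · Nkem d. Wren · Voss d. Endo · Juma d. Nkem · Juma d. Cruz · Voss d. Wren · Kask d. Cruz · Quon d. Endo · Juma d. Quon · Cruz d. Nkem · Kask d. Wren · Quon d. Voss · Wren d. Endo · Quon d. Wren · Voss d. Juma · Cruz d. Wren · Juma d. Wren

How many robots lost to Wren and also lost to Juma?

0

Wren beat: Endo.
Juma beat: Quon, Nkem, Wren, Cruz.
No one was beaten by both.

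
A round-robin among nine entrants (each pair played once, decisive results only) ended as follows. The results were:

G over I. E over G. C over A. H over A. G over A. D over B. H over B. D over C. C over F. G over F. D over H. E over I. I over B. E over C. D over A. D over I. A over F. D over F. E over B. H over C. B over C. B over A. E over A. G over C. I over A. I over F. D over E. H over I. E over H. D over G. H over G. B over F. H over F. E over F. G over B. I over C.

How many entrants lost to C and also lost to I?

C beat: A, F.
I beat: A, B, C, F.
Both beat: A, F — 2.

2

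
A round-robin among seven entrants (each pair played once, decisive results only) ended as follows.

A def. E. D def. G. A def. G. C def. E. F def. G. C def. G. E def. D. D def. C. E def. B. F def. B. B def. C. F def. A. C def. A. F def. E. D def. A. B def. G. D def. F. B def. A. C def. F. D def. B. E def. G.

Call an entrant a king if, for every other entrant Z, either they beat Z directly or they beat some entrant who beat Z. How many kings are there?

A cannot reach C, F in two steps.
B cannot reach D in two steps.
C reaches everyone (king).
D reaches everyone (king).
E reaches everyone (king).
F reaches everyone (king).
G cannot reach A, B, C, D, E, F in two steps.
Kings: C, D, E, F — 4.

4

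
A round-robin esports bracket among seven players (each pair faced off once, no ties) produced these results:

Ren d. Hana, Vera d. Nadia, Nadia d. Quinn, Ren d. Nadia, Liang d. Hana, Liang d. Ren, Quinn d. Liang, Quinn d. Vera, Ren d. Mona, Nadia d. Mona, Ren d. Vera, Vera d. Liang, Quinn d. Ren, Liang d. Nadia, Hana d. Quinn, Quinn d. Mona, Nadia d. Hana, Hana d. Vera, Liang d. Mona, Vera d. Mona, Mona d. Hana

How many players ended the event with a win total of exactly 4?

3

Win totals: Hana 2, Liang 4, Mona 1, Nadia 3, Quinn 4, Vera 3, Ren 4.
Exactly 4: Liang, Quinn, Ren — 3 players.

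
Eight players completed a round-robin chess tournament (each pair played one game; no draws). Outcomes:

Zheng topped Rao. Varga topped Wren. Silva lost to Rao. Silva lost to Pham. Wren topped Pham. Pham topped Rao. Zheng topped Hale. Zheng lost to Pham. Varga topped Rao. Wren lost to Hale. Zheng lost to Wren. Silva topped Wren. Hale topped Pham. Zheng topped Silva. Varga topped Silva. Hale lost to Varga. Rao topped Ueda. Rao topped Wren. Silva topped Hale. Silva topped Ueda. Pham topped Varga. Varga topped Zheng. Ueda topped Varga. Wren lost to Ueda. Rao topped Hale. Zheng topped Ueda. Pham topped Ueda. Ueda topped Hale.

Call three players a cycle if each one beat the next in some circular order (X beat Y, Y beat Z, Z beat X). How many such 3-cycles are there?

Win totals: Silva 3, Hale 2, Zheng 4, Ueda 3, Rao 4, Pham 5, Wren 2, Varga 5.
A player with w wins dominates both others in C(w,2) triples; summing gives 3 + 1 + 6 + 3 + 6 + 10 + 1 + 10 = 40 transitive triples.
Total triples C(8,3) = 56, so cyclic triples = 56 − 40 = 16.

16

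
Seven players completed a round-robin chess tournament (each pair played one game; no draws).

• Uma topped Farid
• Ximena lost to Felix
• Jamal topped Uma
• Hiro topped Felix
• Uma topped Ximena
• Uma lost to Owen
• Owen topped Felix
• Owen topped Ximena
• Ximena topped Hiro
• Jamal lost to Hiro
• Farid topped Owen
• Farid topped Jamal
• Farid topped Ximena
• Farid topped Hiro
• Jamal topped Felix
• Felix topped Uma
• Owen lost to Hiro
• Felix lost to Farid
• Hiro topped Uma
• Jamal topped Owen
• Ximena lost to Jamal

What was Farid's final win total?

5

Farid's results: beat Hiro, Ximena, Owen, Felix, Jamal; lost to Uma.
That is 5 wins.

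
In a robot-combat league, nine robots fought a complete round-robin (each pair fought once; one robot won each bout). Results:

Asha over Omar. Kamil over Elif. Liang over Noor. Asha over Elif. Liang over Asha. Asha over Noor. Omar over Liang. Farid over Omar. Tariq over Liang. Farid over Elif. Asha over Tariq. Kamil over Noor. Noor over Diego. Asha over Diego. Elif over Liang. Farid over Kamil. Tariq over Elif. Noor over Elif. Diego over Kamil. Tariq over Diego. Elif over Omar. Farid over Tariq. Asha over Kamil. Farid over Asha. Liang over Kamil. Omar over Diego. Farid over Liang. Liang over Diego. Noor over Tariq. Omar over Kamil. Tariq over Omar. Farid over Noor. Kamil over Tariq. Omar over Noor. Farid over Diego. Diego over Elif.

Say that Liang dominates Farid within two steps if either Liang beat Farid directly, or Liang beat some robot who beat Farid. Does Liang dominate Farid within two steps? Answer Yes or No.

No

Liang did not beat Farid directly.
Liang beat Asha, Diego, Noor, Kamil, but each of them lost to Farid. No two-step path.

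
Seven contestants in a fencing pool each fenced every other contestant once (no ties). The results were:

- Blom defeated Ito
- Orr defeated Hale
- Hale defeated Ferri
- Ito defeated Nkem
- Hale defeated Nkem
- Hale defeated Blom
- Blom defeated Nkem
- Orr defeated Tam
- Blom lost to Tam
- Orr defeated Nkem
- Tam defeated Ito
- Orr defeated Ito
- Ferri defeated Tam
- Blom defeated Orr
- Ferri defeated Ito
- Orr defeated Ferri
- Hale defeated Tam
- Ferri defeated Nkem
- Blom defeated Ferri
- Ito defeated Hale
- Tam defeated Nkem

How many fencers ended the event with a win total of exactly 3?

2

Win totals: Nkem 0, Tam 3, Ito 2, Ferri 3, Orr 5, Blom 4, Hale 4.
Exactly 3: Tam, Ferri — 2 fencers.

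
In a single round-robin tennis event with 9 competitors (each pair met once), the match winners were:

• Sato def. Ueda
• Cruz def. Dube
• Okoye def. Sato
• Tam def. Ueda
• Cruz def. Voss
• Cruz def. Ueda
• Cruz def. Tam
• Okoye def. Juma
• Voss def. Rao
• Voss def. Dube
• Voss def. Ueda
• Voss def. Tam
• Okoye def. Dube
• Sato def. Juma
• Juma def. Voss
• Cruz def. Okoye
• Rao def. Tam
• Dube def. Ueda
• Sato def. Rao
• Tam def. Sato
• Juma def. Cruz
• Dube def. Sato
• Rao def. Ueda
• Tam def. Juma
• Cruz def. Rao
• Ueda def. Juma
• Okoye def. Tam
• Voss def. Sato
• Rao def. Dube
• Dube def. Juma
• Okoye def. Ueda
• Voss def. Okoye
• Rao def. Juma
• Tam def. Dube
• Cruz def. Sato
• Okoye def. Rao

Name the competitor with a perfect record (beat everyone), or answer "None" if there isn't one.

None

Highest win total is Cruz with 7 (out of 8 possible).
Cruz lost to Juma, so no competitor went undefeated.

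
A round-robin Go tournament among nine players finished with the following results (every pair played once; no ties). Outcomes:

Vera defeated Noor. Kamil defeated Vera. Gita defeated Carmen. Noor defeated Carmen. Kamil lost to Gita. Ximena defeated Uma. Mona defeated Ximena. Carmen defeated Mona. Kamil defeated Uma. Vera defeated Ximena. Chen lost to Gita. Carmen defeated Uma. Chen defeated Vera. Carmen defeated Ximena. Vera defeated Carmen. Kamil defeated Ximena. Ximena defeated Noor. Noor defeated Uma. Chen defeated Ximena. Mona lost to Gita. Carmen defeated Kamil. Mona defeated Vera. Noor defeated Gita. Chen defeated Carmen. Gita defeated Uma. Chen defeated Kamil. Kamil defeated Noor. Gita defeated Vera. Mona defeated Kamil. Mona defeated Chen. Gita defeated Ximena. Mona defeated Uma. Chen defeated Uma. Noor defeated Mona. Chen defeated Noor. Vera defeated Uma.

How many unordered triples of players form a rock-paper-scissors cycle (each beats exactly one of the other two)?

Win totals: Ximena 2, Kamil 4, Chen 6, Vera 4, Carmen 4, Noor 4, Uma 0, Gita 7, Mona 5.
A player with w wins dominates both others in C(w,2) triples; summing gives 1 + 6 + 15 + 6 + 6 + 6 + 0 + 21 + 10 = 71 transitive triples.
Total triples C(9,3) = 84, so cyclic triples = 84 − 71 = 13.

13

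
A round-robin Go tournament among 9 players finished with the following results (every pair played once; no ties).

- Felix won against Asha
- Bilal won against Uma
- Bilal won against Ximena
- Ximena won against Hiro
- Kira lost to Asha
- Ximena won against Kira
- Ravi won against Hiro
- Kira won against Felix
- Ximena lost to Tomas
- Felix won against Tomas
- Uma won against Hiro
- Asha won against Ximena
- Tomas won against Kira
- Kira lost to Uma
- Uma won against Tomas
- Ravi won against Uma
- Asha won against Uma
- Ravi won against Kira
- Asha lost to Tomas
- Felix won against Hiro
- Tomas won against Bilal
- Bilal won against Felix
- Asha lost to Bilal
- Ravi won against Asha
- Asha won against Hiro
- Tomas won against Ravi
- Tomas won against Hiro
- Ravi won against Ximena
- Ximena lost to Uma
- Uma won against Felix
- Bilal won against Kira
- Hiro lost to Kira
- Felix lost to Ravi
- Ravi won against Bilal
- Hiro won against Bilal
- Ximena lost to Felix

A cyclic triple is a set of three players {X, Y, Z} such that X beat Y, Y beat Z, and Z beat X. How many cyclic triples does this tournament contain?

14

Win totals: Ximena 2, Felix 4, Uma 5, Ravi 7, Kira 2, Bilal 5, Tomas 6, Asha 4, Hiro 1.
A player with w wins dominates both others in C(w,2) triples; summing gives 1 + 6 + 10 + 21 + 1 + 10 + 15 + 6 + 0 = 70 transitive triples.
Total triples C(9,3) = 84, so cyclic triples = 84 − 70 = 14.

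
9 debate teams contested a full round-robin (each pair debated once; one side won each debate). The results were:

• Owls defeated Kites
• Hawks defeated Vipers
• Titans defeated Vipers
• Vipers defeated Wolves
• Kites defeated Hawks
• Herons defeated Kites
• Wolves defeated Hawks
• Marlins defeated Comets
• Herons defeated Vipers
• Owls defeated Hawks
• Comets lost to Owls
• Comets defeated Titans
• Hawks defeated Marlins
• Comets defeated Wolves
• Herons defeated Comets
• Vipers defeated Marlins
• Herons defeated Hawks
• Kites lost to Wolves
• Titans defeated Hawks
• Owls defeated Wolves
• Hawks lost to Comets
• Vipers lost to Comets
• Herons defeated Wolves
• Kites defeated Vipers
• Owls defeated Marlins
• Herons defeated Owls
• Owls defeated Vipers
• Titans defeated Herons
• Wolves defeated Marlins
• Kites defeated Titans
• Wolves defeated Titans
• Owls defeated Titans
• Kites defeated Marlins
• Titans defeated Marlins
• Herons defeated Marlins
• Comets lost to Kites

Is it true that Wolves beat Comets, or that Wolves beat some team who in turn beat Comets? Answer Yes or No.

Wolves did not beat Comets directly.
Wolves beat Marlins, Kites, Titans, Hawks. Of those, Marlins beat Comets.

Yes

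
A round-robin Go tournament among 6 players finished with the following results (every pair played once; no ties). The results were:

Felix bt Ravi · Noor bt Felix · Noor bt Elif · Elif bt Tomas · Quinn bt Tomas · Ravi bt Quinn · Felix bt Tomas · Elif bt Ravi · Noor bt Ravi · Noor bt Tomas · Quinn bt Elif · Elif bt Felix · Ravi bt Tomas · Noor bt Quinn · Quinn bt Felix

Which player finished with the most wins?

Win totals: Noor 5, Elif 3, Quinn 3, Ravi 2, Tomas 0, Felix 2.
Noor leads with 5 wins (next highest: 3).

Noor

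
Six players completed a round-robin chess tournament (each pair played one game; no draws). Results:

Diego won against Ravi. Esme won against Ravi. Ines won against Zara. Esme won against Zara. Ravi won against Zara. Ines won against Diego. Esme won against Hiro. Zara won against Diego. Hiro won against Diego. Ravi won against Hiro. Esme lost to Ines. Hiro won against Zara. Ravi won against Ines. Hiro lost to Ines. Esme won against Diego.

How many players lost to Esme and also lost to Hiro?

Esme beat: Diego, Ravi, Zara, Hiro.
Hiro beat: Diego, Zara.
Both beat: Diego, Zara — 2.

2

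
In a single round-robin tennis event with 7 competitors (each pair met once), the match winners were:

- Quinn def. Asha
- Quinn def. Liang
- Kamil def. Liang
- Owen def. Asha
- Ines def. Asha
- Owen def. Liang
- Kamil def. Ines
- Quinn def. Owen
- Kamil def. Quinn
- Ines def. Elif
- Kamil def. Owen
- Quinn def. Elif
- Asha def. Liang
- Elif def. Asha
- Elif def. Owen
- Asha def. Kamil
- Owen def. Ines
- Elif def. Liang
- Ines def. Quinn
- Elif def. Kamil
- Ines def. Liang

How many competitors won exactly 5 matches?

0

Win totals: Kamil 4, Quinn 4, Asha 2, Elif 4, Owen 3, Ines 4, Liang 0.
No competitor has exactly 5 wins.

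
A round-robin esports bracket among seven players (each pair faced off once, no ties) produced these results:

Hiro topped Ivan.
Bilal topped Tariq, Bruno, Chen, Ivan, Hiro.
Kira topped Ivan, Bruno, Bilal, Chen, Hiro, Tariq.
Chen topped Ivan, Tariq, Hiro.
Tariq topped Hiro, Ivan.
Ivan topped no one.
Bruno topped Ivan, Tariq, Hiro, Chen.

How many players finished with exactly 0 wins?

Win totals: Chen 3, Hiro 1, Kira 6, Bruno 4, Ivan 0, Bilal 5, Tariq 2.
Exactly 0: Ivan — 1 player.

1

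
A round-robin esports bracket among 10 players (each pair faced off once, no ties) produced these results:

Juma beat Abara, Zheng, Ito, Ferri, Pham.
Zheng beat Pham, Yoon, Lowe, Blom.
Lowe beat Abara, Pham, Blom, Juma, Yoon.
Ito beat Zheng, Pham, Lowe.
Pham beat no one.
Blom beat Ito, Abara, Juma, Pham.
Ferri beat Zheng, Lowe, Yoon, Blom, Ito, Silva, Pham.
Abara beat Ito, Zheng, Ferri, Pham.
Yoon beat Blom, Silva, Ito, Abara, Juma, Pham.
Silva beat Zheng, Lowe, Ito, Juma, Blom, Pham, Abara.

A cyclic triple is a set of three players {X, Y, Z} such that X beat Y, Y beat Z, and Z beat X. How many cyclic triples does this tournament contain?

22

Win totals: Silva 7, Juma 5, Yoon 6, Zheng 4, Ito 3, Abara 4, Ferri 7, Blom 4, Pham 0, Lowe 5.
A player with w wins dominates both others in C(w,2) triples; summing gives 21 + 10 + 15 + 6 + 3 + 6 + 21 + 6 + 0 + 10 = 98 transitive triples.
Total triples C(10,3) = 120, so cyclic triples = 120 − 98 = 22.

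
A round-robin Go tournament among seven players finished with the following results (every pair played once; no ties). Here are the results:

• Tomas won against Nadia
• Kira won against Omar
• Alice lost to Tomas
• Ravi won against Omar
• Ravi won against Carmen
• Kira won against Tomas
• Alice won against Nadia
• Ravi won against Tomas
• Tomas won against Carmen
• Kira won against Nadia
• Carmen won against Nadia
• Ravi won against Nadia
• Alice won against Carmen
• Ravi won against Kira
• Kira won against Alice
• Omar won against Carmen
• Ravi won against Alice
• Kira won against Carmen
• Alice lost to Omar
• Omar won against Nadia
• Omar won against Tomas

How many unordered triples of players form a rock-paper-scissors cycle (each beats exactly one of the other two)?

0

Win totals: Alice 2, Ravi 6, Omar 4, Nadia 0, Kira 5, Tomas 3, Carmen 1.
A player with w wins dominates both others in C(w,2) triples; summing gives 1 + 15 + 6 + 0 + 10 + 3 + 0 = 35 transitive triples.
Total triples C(7,3) = 35, so cyclic triples = 35 − 35 = 0.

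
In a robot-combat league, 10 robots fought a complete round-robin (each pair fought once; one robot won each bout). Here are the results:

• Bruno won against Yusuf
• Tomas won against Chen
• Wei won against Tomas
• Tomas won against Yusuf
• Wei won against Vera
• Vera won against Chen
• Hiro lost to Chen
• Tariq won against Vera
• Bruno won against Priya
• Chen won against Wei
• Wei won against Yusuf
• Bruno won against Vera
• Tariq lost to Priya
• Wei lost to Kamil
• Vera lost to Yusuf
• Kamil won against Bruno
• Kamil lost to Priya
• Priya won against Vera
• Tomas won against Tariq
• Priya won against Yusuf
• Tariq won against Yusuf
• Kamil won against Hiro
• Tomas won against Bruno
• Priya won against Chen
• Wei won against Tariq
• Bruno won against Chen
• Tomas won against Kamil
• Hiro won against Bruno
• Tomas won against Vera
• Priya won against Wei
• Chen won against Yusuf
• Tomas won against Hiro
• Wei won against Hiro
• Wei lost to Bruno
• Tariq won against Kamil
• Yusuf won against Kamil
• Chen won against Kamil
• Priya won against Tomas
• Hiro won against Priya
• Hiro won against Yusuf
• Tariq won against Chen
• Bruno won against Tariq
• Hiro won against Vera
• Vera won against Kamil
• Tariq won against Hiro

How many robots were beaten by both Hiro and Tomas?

Hiro beat: Vera, Bruno, Yusuf, Priya.
Tomas beat: Vera, Bruno, Chen, Tariq, Hiro, Yusuf, Kamil.
Both beat: Vera, Bruno, Yusuf — 3.

3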